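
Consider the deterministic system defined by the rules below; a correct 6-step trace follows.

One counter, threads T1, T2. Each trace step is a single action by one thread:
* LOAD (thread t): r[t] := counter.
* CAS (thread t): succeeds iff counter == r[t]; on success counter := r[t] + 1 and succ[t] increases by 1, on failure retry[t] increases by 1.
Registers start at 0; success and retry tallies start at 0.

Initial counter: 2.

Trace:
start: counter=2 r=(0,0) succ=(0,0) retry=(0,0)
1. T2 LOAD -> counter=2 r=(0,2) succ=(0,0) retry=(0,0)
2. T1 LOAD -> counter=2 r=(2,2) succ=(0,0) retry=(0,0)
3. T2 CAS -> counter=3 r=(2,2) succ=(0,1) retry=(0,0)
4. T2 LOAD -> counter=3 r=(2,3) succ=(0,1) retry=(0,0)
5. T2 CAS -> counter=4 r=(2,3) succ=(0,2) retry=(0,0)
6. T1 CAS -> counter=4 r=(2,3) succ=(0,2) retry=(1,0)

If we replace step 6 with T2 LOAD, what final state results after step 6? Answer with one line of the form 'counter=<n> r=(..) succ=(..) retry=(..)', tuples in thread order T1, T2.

counter=4 r=(2,4) succ=(0,2) retry=(0,0)

(re-executing from step 6 with the substitution; state before step 6: counter=4 r=(2,3) succ=(0,2) retry=(0,0))
6. T2 LOAD -> counter=4 r=(2,4) succ=(0,2) retry=(0,0)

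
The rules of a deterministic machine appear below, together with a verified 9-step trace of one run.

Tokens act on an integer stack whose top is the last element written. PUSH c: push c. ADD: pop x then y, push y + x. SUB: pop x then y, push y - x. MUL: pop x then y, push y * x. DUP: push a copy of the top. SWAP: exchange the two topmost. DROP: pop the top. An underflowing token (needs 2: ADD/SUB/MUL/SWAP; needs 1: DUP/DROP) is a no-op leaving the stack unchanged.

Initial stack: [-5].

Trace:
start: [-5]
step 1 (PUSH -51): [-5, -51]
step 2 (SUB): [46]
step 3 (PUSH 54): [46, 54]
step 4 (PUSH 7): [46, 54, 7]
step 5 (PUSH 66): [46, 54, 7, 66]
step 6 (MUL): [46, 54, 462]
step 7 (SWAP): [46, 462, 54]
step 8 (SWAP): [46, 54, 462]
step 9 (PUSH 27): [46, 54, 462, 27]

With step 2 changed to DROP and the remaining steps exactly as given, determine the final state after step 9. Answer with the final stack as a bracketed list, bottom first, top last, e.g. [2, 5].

(re-executing from step 2 with the substitution; state before step 2: [-5, -51])
step 2 (DROP): [-5]
step 3 (PUSH 54): [-5, 54]
step 4 (PUSH 7): [-5, 54, 7]
step 5 (PUSH 66): [-5, 54, 7, 66]
step 6 (MUL): [-5, 54, 462]
step 7 (SWAP): [-5, 462, 54]
step 8 (SWAP): [-5, 54, 462]
step 9 (PUSH 27): [-5, 54, 462, 27]

[-5, 54, 462, 27]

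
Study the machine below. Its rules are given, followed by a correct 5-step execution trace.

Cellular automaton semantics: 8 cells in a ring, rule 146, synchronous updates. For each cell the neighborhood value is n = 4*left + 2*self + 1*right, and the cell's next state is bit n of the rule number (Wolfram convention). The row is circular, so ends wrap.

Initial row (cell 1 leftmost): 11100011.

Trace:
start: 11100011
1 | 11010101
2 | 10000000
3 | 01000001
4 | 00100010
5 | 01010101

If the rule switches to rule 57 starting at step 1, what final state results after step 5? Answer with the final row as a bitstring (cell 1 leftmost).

(re-executing steps 1..5 under rule 57; state before step 1: 11100011)
1 | 00011010
2 | 11010101
3 | 00101011
4 | 10010110
5 | 01001101

01001101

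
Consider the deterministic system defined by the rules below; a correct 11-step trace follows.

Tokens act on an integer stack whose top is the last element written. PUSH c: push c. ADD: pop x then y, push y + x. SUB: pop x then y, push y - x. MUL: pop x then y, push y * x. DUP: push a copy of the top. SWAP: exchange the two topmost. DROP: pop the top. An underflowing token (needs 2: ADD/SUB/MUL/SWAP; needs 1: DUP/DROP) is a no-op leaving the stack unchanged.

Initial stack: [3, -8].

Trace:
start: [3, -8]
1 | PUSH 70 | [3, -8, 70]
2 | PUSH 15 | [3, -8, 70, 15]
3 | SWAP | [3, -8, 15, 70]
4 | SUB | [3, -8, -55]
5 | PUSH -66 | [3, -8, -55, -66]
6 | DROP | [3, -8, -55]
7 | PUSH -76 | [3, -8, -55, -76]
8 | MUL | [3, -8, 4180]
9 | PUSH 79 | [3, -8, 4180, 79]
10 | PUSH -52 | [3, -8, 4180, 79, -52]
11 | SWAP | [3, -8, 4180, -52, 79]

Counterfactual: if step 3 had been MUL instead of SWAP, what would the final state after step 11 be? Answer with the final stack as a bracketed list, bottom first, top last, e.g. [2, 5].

(re-executing from step 3 with the substitution; state before step 3: [3, -8, 70, 15])
3 | MUL | [3, -8, 1050]
4 | SUB | [3, -1058]
5 | PUSH -66 | [3, -1058, -66]
6 | DROP | [3, -1058]
7 | PUSH -76 | [3, -1058, -76]
8 | MUL | [3, 80408]
9 | PUSH 79 | [3, 80408, 79]
10 | PUSH -52 | [3, 80408, 79, -52]
11 | SWAP | [3, 80408, -52, 79]

[3, 80408, -52, 79]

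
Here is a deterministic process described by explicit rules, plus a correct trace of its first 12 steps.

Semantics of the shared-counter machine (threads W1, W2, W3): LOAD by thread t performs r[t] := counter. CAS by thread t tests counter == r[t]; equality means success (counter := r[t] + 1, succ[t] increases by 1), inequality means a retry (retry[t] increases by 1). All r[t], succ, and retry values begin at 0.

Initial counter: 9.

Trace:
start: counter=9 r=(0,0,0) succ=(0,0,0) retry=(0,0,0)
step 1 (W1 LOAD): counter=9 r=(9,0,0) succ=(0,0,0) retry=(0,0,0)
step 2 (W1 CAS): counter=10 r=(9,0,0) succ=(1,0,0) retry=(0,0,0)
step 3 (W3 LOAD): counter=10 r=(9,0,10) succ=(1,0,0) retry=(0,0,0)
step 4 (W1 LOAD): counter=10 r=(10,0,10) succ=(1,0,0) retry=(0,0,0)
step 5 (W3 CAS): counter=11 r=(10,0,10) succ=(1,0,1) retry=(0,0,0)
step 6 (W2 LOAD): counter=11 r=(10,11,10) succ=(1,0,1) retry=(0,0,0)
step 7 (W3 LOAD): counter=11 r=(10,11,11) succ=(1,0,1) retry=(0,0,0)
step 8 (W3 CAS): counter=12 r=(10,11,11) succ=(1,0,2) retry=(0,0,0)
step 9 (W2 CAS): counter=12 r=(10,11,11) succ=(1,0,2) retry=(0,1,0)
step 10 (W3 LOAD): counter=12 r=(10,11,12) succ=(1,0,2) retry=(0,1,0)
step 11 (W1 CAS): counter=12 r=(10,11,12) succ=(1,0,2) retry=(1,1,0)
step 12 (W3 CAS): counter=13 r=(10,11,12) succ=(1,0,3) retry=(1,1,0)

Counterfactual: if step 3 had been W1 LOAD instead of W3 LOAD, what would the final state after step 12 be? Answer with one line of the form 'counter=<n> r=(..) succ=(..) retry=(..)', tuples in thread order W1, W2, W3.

(re-executing from step 3 with the substitution; state before step 3: counter=10 r=(9,0,0) succ=(1,0,0) retry=(0,0,0))
step 3 (W1 LOAD): counter=10 r=(10,0,0) succ=(1,0,0) retry=(0,0,0)
step 4 (W1 LOAD): counter=10 r=(10,0,0) succ=(1,0,0) retry=(0,0,0)
step 5 (W3 CAS): counter=10 r=(10,0,0) succ=(1,0,0) retry=(0,0,1)
step 6 (W2 LOAD): counter=10 r=(10,10,0) succ=(1,0,0) retry=(0,0,1)
step 7 (W3 LOAD): counter=10 r=(10,10,10) succ=(1,0,0) retry=(0,0,1)
step 8 (W3 CAS): counter=11 r=(10,10,10) succ=(1,0,1) retry=(0,0,1)
step 9 (W2 CAS): counter=11 r=(10,10,10) succ=(1,0,1) retry=(0,1,1)
step 10 (W3 LOAD): counter=11 r=(10,10,11) succ=(1,0,1) retry=(0,1,1)
step 11 (W1 CAS): counter=11 r=(10,10,11) succ=(1,0,1) retry=(1,1,1)
step 12 (W3 CAS): counter=12 r=(10,10,11) succ=(1,0,2) retry=(1,1,1)

counter=12 r=(10,10,11) succ=(1,0,2) retry=(1,1,1)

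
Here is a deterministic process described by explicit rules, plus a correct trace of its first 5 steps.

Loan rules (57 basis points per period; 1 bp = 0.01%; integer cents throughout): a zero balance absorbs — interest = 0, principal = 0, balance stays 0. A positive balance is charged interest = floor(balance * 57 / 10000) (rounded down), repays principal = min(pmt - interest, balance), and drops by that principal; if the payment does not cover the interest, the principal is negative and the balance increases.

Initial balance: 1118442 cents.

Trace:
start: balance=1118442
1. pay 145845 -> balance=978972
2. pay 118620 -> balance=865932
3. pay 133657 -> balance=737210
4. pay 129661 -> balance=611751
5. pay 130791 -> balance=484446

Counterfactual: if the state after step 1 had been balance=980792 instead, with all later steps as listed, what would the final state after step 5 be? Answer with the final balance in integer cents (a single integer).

state after step 1 := balance=980792
2. pay 118620 -> balance=867762
3. pay 133657 -> balance=739051
4. pay 129661 -> balance=613602
5. pay 130791 -> balance=486308

486308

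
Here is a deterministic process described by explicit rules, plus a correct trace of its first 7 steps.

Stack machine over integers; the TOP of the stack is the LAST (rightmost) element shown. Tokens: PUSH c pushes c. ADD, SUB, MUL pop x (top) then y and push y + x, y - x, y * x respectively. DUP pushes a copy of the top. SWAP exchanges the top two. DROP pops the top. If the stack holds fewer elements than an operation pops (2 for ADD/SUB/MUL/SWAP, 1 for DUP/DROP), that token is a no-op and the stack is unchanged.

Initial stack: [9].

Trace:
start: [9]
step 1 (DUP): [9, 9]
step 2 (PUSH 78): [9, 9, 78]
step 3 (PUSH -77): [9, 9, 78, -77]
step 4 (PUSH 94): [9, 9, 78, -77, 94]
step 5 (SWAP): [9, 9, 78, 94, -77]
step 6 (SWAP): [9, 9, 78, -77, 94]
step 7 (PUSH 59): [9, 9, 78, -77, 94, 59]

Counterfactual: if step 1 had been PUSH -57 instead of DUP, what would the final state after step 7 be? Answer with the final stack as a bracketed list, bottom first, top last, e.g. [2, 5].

[9, -57, 78, -77, 94, 59]

(re-executing from step 1 with the substitution; state before step 1: [9])
step 1 (PUSH -57): [9, -57]
step 2 (PUSH 78): [9, -57, 78]
step 3 (PUSH -77): [9, -57, 78, -77]
step 4 (PUSH 94): [9, -57, 78, -77, 94]
step 5 (SWAP): [9, -57, 78, 94, -77]
step 6 (SWAP): [9, -57, 78, -77, 94]
step 7 (PUSH 59): [9, -57, 78, -77, 94, 59]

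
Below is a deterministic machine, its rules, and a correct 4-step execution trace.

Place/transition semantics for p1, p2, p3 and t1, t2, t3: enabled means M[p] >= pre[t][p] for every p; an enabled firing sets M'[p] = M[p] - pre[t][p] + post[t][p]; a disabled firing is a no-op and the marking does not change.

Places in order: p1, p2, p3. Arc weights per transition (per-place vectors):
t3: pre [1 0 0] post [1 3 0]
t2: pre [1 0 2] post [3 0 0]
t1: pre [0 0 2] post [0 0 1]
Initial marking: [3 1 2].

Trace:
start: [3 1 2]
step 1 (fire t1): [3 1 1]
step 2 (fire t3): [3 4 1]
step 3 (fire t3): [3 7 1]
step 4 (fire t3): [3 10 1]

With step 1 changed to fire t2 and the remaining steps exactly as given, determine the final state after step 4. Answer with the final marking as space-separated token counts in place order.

5 10 0

(re-executing from step 1 with the substitution; state before step 1: [3 1 2])
step 1 (fire t2): [5 1 0]
step 2 (fire t3): [5 4 0]
step 3 (fire t3): [5 7 0]
step 4 (fire t3): [5 10 0]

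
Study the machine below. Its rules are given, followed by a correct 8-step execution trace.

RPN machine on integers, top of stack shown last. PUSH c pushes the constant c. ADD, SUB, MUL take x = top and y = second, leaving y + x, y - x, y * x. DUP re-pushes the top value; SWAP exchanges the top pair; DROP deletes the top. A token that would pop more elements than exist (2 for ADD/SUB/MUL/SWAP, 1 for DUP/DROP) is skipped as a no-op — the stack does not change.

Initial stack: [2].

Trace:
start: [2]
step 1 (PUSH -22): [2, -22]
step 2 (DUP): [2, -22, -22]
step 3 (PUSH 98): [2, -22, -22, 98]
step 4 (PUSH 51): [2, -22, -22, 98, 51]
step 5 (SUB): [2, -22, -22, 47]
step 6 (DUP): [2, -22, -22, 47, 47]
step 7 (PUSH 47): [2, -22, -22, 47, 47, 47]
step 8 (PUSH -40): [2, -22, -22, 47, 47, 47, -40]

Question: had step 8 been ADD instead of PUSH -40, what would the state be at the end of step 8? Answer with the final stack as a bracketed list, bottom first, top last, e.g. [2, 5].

[2, -22, -22, 47, 94]

(re-executing from step 8 with the substitution; state before step 8: [2, -22, -22, 47, 47, 47])
step 8 (ADD): [2, -22, -22, 47, 94]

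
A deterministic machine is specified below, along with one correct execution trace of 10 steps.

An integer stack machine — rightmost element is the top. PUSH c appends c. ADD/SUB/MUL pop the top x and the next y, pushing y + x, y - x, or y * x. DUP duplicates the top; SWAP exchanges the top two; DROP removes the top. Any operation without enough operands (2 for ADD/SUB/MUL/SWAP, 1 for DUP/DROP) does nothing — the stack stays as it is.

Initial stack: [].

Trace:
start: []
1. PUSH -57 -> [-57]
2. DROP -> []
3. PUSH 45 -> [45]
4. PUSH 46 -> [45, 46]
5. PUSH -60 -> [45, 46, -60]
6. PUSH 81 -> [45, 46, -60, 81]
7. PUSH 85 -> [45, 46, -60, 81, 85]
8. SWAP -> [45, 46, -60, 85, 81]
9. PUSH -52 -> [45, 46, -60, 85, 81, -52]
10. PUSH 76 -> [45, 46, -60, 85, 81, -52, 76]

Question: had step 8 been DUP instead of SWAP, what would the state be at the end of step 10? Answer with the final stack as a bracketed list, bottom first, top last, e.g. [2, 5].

[45, 46, -60, 81, 85, 85, -52, 76]

(re-executing from step 8 with the substitution; state before step 8: [45, 46, -60, 81, 85])
8. DUP -> [45, 46, -60, 81, 85, 85]
9. PUSH -52 -> [45, 46, -60, 81, 85, 85, -52]
10. PUSH 76 -> [45, 46, -60, 81, 85, 85, -52, 76]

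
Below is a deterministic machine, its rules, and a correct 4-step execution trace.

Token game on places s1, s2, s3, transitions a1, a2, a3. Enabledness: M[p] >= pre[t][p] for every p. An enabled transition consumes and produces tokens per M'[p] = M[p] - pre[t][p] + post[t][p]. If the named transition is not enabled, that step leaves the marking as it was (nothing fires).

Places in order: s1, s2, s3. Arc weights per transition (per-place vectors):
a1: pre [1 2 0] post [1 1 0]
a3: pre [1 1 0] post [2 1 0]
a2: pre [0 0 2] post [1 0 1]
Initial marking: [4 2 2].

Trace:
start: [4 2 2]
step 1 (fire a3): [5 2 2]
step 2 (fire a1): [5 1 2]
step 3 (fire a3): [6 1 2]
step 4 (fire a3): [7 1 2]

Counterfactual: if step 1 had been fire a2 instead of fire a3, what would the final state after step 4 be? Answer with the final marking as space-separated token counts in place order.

7 1 1

(re-executing from step 1 with the substitution; state before step 1: [4 2 2])
step 1 (fire a2): [5 2 1]
step 2 (fire a1): [5 1 1]
step 3 (fire a3): [6 1 1]
step 4 (fire a3): [7 1 1]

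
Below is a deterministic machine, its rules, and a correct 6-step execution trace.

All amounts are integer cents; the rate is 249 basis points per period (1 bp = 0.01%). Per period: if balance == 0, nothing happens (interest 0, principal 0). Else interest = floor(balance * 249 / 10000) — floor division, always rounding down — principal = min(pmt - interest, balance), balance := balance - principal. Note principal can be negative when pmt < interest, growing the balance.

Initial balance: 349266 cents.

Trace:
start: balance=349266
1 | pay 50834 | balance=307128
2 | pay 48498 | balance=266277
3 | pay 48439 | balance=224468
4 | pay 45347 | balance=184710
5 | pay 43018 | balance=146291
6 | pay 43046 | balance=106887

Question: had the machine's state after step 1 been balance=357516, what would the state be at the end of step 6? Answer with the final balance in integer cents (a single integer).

state after step 1 := balance=357516
2 | pay 48498 | balance=317920
3 | pay 48439 | balance=277397
4 | pay 45347 | balance=238957
5 | pay 43018 | balance=201889
6 | pay 43046 | balance=163870

163870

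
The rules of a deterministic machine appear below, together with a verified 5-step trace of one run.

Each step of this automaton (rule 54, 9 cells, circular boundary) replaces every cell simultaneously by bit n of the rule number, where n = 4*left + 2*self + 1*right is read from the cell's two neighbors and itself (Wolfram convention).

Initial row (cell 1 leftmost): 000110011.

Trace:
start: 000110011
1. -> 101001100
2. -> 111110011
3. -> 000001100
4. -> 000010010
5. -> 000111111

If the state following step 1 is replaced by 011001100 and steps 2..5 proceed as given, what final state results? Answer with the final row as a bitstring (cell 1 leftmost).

state after step 1 := 011001100
2. -> 100110010
3. -> 111001111
4. -> 000110000
5. -> 001001000

001001000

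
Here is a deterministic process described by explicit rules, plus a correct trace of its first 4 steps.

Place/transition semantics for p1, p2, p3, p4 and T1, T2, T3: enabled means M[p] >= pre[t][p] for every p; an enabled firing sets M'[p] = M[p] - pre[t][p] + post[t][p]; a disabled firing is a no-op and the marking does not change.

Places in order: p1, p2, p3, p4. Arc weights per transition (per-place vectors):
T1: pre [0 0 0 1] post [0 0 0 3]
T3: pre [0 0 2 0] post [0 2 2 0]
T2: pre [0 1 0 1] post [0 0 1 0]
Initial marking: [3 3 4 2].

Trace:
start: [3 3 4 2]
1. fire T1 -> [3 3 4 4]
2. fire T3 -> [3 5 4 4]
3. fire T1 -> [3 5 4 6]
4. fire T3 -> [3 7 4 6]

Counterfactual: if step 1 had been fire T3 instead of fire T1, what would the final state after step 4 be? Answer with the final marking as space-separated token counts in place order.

3 9 4 4

(re-executing from step 1 with the substitution; state before step 1: [3 3 4 2])
1. fire T3 -> [3 5 4 2]
2. fire T3 -> [3 7 4 2]
3. fire T1 -> [3 7 4 4]
4. fire T3 -> [3 9 4 4]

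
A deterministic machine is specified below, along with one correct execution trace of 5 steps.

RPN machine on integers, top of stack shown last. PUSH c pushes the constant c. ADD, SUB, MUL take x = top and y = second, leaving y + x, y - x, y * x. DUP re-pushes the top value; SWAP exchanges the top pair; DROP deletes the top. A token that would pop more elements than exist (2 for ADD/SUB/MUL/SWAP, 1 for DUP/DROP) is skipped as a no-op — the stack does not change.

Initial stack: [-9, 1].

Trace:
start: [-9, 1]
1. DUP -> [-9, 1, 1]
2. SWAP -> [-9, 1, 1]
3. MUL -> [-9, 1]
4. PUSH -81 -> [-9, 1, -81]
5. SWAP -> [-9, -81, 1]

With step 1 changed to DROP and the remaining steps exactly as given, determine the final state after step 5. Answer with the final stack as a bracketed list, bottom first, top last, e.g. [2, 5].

[-81, -9]

(re-executing from step 1 with the substitution; state before step 1: [-9, 1])
1. DROP -> [-9]
2. SWAP -> [-9]
3. MUL -> [-9]
4. PUSH -81 -> [-9, -81]
5. SWAP -> [-81, -9]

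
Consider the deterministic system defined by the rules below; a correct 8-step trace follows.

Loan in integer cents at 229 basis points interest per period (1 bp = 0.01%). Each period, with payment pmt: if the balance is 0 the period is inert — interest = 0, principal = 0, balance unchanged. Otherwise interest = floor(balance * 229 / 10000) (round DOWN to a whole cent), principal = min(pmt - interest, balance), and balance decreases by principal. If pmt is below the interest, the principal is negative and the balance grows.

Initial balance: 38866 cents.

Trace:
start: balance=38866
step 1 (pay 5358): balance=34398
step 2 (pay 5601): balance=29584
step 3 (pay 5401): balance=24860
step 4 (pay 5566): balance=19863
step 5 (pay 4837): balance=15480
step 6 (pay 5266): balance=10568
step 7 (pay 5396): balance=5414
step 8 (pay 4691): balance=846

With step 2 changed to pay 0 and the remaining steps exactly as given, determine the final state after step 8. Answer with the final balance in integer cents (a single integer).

7262

(re-executing from step 2 with the substitution; state before step 2: balance=34398)
step 2 (pay 0): balance=35185
step 3 (pay 5401): balance=30589
step 4 (pay 5566): balance=25723
step 5 (pay 4837): balance=21475
step 6 (pay 5266): balance=16700
step 7 (pay 5396): balance=11686
step 8 (pay 4691): balance=7262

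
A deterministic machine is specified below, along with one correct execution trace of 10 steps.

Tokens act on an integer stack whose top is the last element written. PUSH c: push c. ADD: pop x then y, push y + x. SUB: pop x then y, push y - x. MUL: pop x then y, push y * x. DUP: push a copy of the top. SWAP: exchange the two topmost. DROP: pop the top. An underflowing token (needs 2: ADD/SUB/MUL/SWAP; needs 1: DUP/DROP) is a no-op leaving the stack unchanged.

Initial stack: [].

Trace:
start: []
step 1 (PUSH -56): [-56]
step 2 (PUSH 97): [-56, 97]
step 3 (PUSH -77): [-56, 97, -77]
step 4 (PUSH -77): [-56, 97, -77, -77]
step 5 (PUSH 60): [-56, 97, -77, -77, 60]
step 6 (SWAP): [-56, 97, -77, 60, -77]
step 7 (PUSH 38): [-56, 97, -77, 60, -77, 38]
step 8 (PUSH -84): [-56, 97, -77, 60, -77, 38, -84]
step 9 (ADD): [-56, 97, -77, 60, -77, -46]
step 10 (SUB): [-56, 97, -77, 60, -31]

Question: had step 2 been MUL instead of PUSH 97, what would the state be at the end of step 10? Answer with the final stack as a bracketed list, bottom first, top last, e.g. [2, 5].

(re-executing from step 2 with the substitution; state before step 2: [-56])
step 2 (MUL): [-56]
step 3 (PUSH -77): [-56, -77]
step 4 (PUSH -77): [-56, -77, -77]
step 5 (PUSH 60): [-56, -77, -77, 60]
step 6 (SWAP): [-56, -77, 60, -77]
step 7 (PUSH 38): [-56, -77, 60, -77, 38]
step 8 (PUSH -84): [-56, -77, 60, -77, 38, -84]
step 9 (ADD): [-56, -77, 60, -77, -46]
step 10 (SUB): [-56, -77, 60, -31]

[-56, -77, 60, -31]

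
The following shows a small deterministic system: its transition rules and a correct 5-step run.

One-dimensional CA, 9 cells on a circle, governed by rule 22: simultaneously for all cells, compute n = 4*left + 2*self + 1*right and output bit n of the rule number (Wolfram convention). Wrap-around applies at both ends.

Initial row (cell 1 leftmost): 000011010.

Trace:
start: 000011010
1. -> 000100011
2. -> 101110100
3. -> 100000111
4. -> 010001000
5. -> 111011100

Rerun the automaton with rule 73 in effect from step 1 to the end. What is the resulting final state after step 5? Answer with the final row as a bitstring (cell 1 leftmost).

001011010

(re-executing steps 1..5 under rule 73; state before step 1: 000011010)
1. -> 111011000
2. -> 101011010
3. -> 000011000
4. -> 111011011
5. -> 001011010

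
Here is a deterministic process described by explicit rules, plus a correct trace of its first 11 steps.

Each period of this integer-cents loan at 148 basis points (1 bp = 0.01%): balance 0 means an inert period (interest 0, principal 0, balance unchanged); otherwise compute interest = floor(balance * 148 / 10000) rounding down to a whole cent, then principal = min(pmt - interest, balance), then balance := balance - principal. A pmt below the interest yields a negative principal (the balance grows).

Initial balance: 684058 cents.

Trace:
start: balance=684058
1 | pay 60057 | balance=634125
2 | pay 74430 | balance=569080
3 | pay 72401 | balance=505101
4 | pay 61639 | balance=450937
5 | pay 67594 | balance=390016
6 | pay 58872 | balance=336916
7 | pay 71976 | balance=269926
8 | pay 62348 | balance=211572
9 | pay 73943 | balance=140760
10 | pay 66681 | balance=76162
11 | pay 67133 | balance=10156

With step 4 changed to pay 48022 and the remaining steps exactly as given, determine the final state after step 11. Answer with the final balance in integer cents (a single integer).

(re-executing from step 4 with the substitution; state before step 4: balance=505101)
4 | pay 48022 | balance=464554
5 | pay 67594 | balance=403835
6 | pay 58872 | balance=350939
7 | pay 71976 | balance=284156
8 | pay 62348 | balance=226013
9 | pay 73943 | balance=155414
10 | pay 66681 | balance=91033
11 | pay 67133 | balance=25247

25247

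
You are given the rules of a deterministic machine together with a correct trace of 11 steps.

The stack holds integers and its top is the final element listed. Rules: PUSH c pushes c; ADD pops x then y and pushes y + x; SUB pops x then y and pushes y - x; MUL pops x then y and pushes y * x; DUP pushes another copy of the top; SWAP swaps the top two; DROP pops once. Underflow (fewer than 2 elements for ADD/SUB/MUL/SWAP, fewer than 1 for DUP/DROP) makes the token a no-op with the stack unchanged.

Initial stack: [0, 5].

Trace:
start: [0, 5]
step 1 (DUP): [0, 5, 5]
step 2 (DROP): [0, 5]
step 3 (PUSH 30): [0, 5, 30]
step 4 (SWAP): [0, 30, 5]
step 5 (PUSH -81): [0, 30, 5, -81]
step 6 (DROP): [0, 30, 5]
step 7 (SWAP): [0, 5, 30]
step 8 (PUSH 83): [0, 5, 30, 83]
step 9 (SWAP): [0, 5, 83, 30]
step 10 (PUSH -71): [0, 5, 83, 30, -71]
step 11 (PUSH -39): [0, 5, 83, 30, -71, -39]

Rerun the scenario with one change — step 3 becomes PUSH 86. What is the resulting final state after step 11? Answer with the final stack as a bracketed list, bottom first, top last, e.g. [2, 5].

[0, 5, 83, 86, -71, -39]

(re-executing from step 3 with the substitution; state before step 3: [0, 5])
step 3 (PUSH 86): [0, 5, 86]
step 4 (SWAP): [0, 86, 5]
step 5 (PUSH -81): [0, 86, 5, -81]
step 6 (DROP): [0, 86, 5]
step 7 (SWAP): [0, 5, 86]
step 8 (PUSH 83): [0, 5, 86, 83]
step 9 (SWAP): [0, 5, 83, 86]
step 10 (PUSH -71): [0, 5, 83, 86, -71]
step 11 (PUSH -39): [0, 5, 83, 86, -71, -39]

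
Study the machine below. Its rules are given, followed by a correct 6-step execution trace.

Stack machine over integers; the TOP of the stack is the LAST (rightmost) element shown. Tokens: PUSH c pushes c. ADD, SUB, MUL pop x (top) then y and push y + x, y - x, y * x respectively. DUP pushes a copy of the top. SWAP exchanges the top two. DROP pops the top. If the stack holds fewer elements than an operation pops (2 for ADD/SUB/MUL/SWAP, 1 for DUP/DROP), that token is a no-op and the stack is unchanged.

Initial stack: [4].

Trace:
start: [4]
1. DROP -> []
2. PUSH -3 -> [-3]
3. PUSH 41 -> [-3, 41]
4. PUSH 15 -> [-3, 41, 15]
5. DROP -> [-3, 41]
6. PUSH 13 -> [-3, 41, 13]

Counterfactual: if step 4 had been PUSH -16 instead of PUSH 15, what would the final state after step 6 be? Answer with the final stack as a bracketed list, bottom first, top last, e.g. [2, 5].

(re-executing from step 4 with the substitution; state before step 4: [-3, 41])
4. PUSH -16 -> [-3, 41, -16]
5. DROP -> [-3, 41]
6. PUSH 13 -> [-3, 41, 13]

[-3, 41, 13]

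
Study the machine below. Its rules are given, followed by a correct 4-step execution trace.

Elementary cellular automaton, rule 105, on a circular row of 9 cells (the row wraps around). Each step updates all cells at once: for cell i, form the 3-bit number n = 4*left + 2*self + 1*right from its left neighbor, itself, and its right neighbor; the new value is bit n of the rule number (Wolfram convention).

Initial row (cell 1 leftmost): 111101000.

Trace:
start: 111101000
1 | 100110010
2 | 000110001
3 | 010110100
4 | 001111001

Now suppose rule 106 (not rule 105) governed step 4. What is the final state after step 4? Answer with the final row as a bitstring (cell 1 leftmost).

(re-executing step 4 under rule 106; state before step 4: 010110100)
4 | 101111000

101111000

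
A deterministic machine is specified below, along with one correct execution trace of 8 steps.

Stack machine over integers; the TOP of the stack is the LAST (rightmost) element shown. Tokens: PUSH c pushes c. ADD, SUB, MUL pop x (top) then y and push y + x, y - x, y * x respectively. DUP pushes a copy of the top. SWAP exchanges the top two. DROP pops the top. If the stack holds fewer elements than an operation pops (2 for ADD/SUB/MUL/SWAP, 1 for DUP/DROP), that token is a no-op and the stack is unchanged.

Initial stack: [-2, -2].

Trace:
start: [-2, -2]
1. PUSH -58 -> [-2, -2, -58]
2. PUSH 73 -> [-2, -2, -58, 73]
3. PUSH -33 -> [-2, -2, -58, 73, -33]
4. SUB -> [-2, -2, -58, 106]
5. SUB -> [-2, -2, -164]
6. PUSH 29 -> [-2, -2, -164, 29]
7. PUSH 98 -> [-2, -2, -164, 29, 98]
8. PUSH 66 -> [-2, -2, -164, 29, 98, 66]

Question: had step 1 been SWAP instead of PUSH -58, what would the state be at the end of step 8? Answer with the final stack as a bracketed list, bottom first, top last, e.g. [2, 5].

(re-executing from step 1 with the substitution; state before step 1: [-2, -2])
1. SWAP -> [-2, -2]
2. PUSH 73 -> [-2, -2, 73]
3. PUSH -33 -> [-2, -2, 73, -33]
4. SUB -> [-2, -2, 106]
5. SUB -> [-2, -108]
6. PUSH 29 -> [-2, -108, 29]
7. PUSH 98 -> [-2, -108, 29, 98]
8. PUSH 66 -> [-2, -108, 29, 98, 66]

[-2, -108, 29, 98, 66]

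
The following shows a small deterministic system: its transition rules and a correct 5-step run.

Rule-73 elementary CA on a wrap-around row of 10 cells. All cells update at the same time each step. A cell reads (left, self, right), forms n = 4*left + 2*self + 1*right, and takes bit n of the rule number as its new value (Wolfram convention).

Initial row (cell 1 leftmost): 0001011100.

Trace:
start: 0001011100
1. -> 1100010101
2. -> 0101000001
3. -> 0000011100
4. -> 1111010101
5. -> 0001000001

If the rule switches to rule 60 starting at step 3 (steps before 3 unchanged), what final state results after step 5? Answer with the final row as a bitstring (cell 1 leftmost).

(re-executing steps 3..5 under rule 60; state before step 3: 0101000001)
3. -> 1111100001
4. -> 0000010001
5. -> 1000011001

1000011001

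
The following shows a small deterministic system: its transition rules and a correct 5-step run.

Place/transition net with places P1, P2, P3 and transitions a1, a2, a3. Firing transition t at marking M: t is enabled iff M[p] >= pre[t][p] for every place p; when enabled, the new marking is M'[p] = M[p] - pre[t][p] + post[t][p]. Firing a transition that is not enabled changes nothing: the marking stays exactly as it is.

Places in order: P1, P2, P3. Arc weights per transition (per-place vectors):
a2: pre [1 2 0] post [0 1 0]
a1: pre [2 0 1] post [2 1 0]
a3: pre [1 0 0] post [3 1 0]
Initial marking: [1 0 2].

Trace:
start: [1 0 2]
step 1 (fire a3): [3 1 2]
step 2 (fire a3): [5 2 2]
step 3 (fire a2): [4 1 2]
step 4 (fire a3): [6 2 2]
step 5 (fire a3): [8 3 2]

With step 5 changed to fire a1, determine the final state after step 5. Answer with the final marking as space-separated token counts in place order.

(re-executing from step 5 with the substitution; state before step 5: [6 2 2])
step 5 (fire a1): [6 3 1]

6 3 1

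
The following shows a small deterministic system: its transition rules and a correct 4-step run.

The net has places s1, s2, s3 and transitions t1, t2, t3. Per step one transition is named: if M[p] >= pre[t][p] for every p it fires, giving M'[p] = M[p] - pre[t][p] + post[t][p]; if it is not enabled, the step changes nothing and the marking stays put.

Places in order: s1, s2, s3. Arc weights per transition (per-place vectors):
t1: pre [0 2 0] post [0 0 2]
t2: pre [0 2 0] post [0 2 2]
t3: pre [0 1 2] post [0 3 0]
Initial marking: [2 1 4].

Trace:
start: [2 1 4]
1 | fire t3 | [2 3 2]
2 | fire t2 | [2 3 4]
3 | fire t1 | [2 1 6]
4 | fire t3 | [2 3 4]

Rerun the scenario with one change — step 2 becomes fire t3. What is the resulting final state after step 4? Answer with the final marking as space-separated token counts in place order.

2 5 0

(re-executing from step 2 with the substitution; state before step 2: [2 3 2])
2 | fire t3 | [2 5 0]
3 | fire t1 | [2 3 2]
4 | fire t3 | [2 5 0]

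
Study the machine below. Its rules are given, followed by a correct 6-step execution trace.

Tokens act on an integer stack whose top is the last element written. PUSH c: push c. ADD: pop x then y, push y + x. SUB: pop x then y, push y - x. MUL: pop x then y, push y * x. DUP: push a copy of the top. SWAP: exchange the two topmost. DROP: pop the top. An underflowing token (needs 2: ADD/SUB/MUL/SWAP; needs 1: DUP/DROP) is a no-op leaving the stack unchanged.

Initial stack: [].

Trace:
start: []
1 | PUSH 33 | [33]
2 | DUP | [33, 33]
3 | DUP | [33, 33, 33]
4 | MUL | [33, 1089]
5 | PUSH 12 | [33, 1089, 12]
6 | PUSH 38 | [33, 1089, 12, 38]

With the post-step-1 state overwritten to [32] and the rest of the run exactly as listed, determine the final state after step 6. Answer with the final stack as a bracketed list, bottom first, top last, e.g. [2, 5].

[32, 1024, 12, 38]

state after step 1 := [32]
2 | DUP | [32, 32]
3 | DUP | [32, 32, 32]
4 | MUL | [32, 1024]
5 | PUSH 12 | [32, 1024, 12]
6 | PUSH 38 | [32, 1024, 12, 38]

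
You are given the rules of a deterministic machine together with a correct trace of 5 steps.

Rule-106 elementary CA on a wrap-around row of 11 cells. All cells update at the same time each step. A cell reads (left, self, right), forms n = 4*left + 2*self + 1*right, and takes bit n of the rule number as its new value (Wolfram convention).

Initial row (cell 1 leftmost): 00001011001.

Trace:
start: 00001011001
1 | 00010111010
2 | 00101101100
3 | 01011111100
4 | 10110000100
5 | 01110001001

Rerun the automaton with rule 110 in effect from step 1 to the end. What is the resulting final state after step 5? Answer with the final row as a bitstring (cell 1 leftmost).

(re-executing steps 1..5 under rule 110; state before step 1: 00001011001)
1 | 00011111011
2 | 00110001111
3 | 01110011001
4 | 11010111011
5 | 01111101110

01111101110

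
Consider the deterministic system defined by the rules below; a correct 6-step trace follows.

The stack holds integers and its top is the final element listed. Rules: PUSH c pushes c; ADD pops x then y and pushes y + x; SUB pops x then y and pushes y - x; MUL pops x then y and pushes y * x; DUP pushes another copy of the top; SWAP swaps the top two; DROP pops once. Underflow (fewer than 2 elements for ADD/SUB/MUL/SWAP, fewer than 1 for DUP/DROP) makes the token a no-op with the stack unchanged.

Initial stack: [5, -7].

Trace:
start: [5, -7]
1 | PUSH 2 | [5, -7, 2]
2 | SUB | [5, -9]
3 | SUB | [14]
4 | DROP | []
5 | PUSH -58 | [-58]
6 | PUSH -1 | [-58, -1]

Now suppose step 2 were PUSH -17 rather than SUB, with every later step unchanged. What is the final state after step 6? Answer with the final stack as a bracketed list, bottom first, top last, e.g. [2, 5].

[5, -7, -58, -1]

(re-executing from step 2 with the substitution; state before step 2: [5, -7, 2])
2 | PUSH -17 | [5, -7, 2, -17]
3 | SUB | [5, -7, 19]
4 | DROP | [5, -7]
5 | PUSH -58 | [5, -7, -58]
6 | PUSH -1 | [5, -7, -58, -1]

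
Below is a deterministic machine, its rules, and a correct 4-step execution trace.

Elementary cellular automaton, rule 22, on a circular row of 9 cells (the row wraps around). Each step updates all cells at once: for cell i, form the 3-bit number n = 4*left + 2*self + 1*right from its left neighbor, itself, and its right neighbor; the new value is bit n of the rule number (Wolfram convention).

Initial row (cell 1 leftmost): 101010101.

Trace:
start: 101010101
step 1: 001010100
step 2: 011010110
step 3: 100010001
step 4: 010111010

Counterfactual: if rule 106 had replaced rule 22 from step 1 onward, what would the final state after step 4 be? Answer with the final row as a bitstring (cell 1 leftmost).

100111011

(re-executing steps 1..4 under rule 106; state before step 1: 101010101)
step 1: 110101011
step 2: 011010110
step 3: 111101110
step 4: 100111011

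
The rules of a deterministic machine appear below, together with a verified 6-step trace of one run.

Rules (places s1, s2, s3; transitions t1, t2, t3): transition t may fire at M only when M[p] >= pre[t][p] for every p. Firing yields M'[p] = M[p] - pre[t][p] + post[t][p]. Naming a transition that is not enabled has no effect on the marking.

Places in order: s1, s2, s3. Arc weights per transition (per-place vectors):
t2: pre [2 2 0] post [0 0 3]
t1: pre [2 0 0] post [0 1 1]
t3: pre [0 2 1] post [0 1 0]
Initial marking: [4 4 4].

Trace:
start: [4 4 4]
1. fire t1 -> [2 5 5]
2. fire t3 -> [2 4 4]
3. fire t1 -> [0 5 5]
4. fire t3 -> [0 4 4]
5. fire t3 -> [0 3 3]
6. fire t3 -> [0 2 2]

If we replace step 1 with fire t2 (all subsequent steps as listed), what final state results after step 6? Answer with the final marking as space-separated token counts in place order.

0 1 6

(re-executing from step 1 with the substitution; state before step 1: [4 4 4])
1. fire t2 -> [2 2 7]
2. fire t3 -> [2 1 6]
3. fire t1 -> [0 2 7]
4. fire t3 -> [0 1 6]
5. fire t3 -> [0 1 6]
6. fire t3 -> [0 1 6]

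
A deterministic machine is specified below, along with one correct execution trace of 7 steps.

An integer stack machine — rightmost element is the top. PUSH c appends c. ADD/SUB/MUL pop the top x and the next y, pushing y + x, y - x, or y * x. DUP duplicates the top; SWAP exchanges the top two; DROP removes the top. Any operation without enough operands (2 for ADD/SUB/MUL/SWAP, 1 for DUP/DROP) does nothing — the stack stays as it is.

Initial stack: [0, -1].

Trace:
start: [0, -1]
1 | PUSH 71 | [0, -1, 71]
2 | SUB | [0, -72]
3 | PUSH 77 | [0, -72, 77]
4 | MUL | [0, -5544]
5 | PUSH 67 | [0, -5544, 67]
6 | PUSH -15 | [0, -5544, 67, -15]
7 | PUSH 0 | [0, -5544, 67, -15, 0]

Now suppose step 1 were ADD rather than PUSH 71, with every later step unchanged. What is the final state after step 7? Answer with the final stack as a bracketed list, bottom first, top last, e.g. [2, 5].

(re-executing from step 1 with the substitution; state before step 1: [0, -1])
1 | ADD | [-1]
2 | SUB | [-1]
3 | PUSH 77 | [-1, 77]
4 | MUL | [-77]
5 | PUSH 67 | [-77, 67]
6 | PUSH -15 | [-77, 67, -15]
7 | PUSH 0 | [-77, 67, -15, 0]

[-77, 67, -15, 0]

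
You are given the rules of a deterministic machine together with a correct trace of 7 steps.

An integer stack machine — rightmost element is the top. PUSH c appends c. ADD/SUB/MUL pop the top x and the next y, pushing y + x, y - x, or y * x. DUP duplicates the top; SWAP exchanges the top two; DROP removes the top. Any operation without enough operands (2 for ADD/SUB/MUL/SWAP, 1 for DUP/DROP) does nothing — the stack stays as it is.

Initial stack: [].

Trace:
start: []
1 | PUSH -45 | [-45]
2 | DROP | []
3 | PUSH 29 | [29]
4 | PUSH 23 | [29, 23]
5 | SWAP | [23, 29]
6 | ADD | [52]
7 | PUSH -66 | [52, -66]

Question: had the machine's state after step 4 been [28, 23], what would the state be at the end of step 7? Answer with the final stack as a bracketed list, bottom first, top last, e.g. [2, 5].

[51, -66]

state after step 4 := [28, 23]
5 | SWAP | [23, 28]
6 | ADD | [51]
7 | PUSH -66 | [51, -66]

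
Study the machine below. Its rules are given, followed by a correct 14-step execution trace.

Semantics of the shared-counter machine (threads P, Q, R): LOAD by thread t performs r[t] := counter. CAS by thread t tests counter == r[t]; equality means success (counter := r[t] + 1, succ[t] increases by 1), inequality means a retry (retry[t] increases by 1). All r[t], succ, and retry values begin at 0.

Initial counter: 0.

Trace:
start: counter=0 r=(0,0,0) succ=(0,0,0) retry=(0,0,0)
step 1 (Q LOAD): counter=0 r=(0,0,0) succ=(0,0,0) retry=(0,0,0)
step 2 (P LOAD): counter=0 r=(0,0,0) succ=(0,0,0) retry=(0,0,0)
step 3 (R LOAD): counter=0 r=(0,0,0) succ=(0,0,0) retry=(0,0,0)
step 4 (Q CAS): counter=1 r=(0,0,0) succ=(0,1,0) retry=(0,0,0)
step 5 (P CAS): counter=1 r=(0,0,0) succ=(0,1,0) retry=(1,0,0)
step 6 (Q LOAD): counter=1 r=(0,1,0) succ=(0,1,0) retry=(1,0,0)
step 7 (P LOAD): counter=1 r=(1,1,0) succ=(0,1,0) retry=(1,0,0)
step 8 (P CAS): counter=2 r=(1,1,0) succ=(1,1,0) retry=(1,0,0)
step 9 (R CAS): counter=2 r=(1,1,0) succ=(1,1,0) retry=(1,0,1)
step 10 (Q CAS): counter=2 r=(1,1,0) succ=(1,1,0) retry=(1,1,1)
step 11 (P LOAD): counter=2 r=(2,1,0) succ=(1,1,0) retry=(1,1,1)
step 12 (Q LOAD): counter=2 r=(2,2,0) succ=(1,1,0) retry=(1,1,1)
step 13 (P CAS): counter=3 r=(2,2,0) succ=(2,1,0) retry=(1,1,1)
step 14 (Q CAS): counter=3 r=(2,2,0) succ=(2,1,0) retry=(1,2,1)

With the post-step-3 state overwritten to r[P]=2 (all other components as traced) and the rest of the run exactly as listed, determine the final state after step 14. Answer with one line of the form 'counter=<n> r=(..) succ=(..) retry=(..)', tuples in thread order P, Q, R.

counter=3 r=(2,2,0) succ=(2,1,0) retry=(1,2,1)

state after step 3 := counter=0 r=(2,0,0) succ=(0,0,0) retry=(0,0,0)
step 4 (Q CAS): counter=1 r=(2,0,0) succ=(0,1,0) retry=(0,0,0)
step 5 (P CAS): counter=1 r=(2,0,0) succ=(0,1,0) retry=(1,0,0)
step 6 (Q LOAD): counter=1 r=(2,1,0) succ=(0,1,0) retry=(1,0,0)
step 7 (P LOAD): counter=1 r=(1,1,0) succ=(0,1,0) retry=(1,0,0)
step 8 (P CAS): counter=2 r=(1,1,0) succ=(1,1,0) retry=(1,0,0)
step 9 (R CAS): counter=2 r=(1,1,0) succ=(1,1,0) retry=(1,0,1)
step 10 (Q CAS): counter=2 r=(1,1,0) succ=(1,1,0) retry=(1,1,1)
step 11 (P LOAD): counter=2 r=(2,1,0) succ=(1,1,0) retry=(1,1,1)
step 12 (Q LOAD): counter=2 r=(2,2,0) succ=(1,1,0) retry=(1,1,1)
step 13 (P CAS): counter=3 r=(2,2,0) succ=(2,1,0) retry=(1,1,1)
step 14 (Q CAS): counter=3 r=(2,2,0) succ=(2,1,0) retry=(1,2,1)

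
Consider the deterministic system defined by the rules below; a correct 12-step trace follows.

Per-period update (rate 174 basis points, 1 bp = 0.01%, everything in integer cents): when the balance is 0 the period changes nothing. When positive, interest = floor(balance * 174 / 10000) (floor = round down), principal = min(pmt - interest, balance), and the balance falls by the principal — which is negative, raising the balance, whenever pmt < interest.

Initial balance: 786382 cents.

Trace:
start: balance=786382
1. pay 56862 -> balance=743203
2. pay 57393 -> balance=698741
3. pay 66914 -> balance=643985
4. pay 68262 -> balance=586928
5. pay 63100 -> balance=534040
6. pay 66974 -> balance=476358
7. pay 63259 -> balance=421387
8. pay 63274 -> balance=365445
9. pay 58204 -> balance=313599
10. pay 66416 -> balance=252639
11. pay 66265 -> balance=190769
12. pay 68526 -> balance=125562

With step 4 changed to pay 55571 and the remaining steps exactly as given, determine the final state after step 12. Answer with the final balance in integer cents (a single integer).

(re-executing from step 4 with the substitution; state before step 4: balance=643985)
4. pay 55571 -> balance=599619
5. pay 63100 -> balance=546952
6. pay 66974 -> balance=489494
7. pay 63259 -> balance=434752
8. pay 63274 -> balance=379042
9. pay 58204 -> balance=327433
10. pay 66416 -> balance=266714
11. pay 66265 -> balance=205089
12. pay 68526 -> balance=140131

140131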